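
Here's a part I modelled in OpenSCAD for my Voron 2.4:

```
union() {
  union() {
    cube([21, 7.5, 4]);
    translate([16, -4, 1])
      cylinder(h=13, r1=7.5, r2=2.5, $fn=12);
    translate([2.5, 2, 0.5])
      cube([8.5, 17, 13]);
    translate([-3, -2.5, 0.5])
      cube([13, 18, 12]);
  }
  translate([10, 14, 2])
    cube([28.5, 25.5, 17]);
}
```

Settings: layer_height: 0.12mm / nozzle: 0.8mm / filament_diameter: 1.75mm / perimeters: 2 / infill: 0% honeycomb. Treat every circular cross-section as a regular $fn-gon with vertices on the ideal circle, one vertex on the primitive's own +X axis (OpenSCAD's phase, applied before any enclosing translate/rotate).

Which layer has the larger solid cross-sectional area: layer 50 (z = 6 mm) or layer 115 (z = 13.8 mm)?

Layer 50 (z = 6): the cube is absent (z outside [0, 4]); the cone at (16, -4): at t=0.385 of its height the radius interpolates to r₁+(r₂−r₁)t = 5.577, giving a regular 12-gon of that circumradius (area = (12/2)·5.577²·sin(360°/12) = 93.31 mm²); the 8.5×17 cube at (2.5, 2) contributes its full rectangle (area 144.50 mm²); the cube at (-3, -2.5) (footprint 13×18) is included at this height (area 234.00 mm²); Combining (union): the regions partially overlap — summed areas 471.81 mm² minus the doubly-counted overlap 101.25 mm² gives 370.56 mm² — area = 370.56 mm²; the cube at (10, 14) (footprint 28.5×25.5) is included at this height (area 726.75 mm²); Taking the union: the regions partially overlap — summed areas 1097.31 mm² minus the doubly-counted overlap 5.00 mm² gives 1092.31 mm² — area = 1092.31 mm². So its area = 1092.31 mm². Layer 115 (z = 13.8): the cube is not intersected at this z (z outside [0, 4]); the cone at (16, -4) (r1=7.5→r2=2.5) has section circumradius 2.577 here — a regular 12-gon (area = (12/2)·2.577²·sin(360°/12) = 19.92 mm²); the cube at (2.5, 2) is absent (z outside [0.5, 13.5]); the cube at (-3, -2.5) does not reach this height (z outside [0.5, 12.5]); Taking the union: only the cone at (16, -4) is present, so the union is just that shape — area = 19.92 mm²; the cube at (10, 14) (footprint 28.5×25.5) is included at this height (area 726.75 mm²); Taking the union: the 2 present regions are separate (no shared area or edge), so areas and boundary lengths simply add and each stays a separate island — area = 746.67 mm². So its area = 746.67 mm². Layer 50 is larger (1092.31 vs 746.67 mm²).

layer 50 (z = 6 mm)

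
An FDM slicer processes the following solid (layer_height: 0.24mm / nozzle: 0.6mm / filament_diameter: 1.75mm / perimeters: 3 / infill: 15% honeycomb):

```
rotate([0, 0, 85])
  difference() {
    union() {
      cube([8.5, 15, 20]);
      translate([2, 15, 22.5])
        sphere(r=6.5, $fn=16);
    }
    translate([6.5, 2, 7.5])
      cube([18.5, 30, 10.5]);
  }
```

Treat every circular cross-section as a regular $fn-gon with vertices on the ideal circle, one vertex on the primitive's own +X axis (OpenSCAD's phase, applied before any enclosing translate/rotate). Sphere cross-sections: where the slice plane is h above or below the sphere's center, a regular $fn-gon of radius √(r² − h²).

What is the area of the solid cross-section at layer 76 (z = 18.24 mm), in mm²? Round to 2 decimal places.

173.42 mm²

At z = 18.24 mm: the cube is present — its section is the full 8.5×15 rectangle (area 127.50 mm²); the sphere at (2, 15): section is a regular 16-gon, circumradius = √(r²−h²) = √(6.5²−4.26²) = 4.909 (area = (16/2)·4.909²·sin(360°/16) = 73.79 mm²); Combining (union): the regions partially overlap — summed areas 201.29 mm² minus the doubly-counted overlap 27.86 mm² gives 173.42 mm² — area = 173.42 mm²; the cube at (6.5, 2) does not reach this height (z outside [7.5, 18]); Taking the first minus the rest: none of the subtracted shapes is present at this height, so that combined region is unchanged — area = 173.42 mm²; (whole slice rotated 85° about Z — lengths, areas and connectivity unchanged). Overall, the cross-section is a single solid region. Net area = 173.42 mm².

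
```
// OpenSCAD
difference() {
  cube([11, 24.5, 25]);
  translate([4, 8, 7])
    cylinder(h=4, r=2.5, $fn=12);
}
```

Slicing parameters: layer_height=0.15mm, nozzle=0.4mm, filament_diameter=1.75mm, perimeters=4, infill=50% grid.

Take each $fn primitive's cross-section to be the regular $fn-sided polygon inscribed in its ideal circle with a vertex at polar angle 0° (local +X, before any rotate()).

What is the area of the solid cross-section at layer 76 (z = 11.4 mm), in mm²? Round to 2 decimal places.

At z = 11.4 mm: the cube is present — its section is the full 11×24.5 rectangle (area 269.50 mm²); the cylinder at (4, 8) is not intersected at this z (z outside [7, 11]); Taking the first minus the rest: none of the subtracted shapes is present at this height, so the 11×24.5 cube is unchanged — area = 269.50 mm². Overall, the cross-section is a single solid region. Net area = 269.50 mm².

269.50 mm²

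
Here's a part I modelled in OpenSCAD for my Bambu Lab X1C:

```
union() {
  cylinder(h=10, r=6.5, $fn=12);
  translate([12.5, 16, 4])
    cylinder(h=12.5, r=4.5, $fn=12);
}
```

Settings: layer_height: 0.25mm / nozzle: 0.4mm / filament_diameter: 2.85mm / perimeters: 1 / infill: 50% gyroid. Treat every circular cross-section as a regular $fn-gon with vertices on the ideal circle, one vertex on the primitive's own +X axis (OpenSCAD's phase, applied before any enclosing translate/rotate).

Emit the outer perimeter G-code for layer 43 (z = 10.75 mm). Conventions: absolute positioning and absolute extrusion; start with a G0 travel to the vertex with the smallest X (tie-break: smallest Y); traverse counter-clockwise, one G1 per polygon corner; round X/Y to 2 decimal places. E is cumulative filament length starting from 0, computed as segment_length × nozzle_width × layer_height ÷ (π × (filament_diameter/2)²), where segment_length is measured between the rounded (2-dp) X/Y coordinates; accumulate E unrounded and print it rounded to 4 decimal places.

At z = 10.75 mm: the cylinder does not reach this height (z outside [0, 10]); the r=4.5 cylinder at (12.5, 16) gives a regular 12-gon of circumradius 4.5 (constant along its height); Merging all regions: only the r=4.5 cylinder at (12.5, 16) is present, so the union is just that shape — 1 connected region. The outline is a single polygon with 12 vertices. Extrusion per mm of travel: 0.4 × 0.25 / (π × 1.425²) = 0.015675. Accumulating E over each segment gives final E = 0.4383.

G0 X8.00 Y16.00 Z10.75
G1 X8.60 Y13.75 E0.0365
G1 X10.25 Y12.10 E0.0731
G1 X12.50 Y11.50 E0.1096
G1 X14.75 Y12.10 E0.1461
G1 X16.40 Y13.75 E0.1827
G1 X17.00 Y16.00 E0.2192
G1 X16.40 Y18.25 E0.2557
G1 X14.75 Y19.90 E0.2922
G1 X12.50 Y20.50 E0.3287
G1 X10.25 Y19.90 E0.3652
G1 X8.60 Y18.25 E0.4018
G1 X8.00 Y16.00 E0.4383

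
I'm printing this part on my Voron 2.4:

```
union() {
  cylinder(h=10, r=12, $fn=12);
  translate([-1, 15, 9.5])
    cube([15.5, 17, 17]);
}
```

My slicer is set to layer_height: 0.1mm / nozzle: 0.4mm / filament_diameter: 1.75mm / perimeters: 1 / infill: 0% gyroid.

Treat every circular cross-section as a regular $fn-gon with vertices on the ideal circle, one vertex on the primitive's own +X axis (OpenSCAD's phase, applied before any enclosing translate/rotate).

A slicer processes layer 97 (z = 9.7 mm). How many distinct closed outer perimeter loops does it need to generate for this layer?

2

At z = 9.7 mm: the r=12 cylinder contributes a regular 12-gon of circumradius 12; the 15.5×17 cube at (-1, 15) contributes its full rectangle; Taking the union: the 2 present regions are separate (no shared area or edge), so areas and boundary lengths simply add and each stays a separate island — 2 connected regions. The result has 2 disconnected regions.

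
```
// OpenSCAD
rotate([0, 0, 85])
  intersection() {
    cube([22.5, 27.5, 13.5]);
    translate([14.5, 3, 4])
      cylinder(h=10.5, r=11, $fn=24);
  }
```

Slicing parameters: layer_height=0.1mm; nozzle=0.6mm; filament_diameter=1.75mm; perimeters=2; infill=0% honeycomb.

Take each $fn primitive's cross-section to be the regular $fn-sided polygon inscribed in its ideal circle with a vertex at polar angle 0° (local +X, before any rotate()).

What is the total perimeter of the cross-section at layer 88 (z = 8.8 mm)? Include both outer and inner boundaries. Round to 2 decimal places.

At z = 8.8 mm: the 22.5×27.5 cube contributes its full rectangle (perimeter 100.00 mm); the cylinder at (14.5, 3): section is a regular 24-gon, circumradius r=11 (perimeter = 2·24·11.000·sin(180°/24) = 68.92 mm); Taking the intersection: the r=11 cylinder at (14.5, 3) partially overlaps the 22.5×27.5 cube; clipping to the common part keeps 229.27 mm² — boundary = 58.30 mm; (rotated 85° about Z; rotation is an isometry so areas/perimeters/island counts are preserved). Overall, the cross-section is a single solid region. Total boundary length (outer) = 58.30 mm.

58.30 mm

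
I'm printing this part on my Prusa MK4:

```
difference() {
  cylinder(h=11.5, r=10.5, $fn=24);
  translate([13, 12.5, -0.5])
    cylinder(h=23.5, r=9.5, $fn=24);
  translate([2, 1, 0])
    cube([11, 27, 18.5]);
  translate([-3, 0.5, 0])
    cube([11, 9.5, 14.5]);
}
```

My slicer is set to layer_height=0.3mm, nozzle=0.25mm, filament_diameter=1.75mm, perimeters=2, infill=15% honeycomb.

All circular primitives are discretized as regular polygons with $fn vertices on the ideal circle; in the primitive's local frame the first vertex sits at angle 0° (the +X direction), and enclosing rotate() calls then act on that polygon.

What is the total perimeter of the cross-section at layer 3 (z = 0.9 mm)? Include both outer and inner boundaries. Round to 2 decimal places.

80.97 mm

At z = 0.9 mm: the r=10.5 cylinder gives a regular 24-gon of circumradius 10.5 (constant along its height) (perimeter = 2·24·10.500·sin(180°/24) = 65.79 mm); the cylinder at (13, 12.5): section is a regular 24-gon, circumradius r=9.5 (perimeter = 2·24·9.500·sin(180°/24) = 59.52 mm); the cube at (2, 1) is present — its section is the full 11×27 rectangle (perimeter 76.00 mm); the 11×9.5 cube at (-3, 0.5) contributes its full rectangle (perimeter 41.00 mm); Taking the first minus the rest: starting from the r=10.5 cylinder, the r=9.5 cylinder at (13, 12.5) partially overlaps it — only the 10.39 mm² overlap (of its 280.30 mm²) is removed, clipping the outline; the 11×27 cube at (2, 1) partially overlaps it — only the 46.04 mm² overlap (of its 297.00 mm²) is removed, clipping the outline; the 11×9.5 cube at (-3, 0.5) partially overlaps it — only the 50.50 mm² overlap (of its 104.50 mm²) is removed, clipping the outline — boundary = 80.97 mm. Overall, the cross-section is a single solid region. Total boundary length (outer) = 80.97 mm.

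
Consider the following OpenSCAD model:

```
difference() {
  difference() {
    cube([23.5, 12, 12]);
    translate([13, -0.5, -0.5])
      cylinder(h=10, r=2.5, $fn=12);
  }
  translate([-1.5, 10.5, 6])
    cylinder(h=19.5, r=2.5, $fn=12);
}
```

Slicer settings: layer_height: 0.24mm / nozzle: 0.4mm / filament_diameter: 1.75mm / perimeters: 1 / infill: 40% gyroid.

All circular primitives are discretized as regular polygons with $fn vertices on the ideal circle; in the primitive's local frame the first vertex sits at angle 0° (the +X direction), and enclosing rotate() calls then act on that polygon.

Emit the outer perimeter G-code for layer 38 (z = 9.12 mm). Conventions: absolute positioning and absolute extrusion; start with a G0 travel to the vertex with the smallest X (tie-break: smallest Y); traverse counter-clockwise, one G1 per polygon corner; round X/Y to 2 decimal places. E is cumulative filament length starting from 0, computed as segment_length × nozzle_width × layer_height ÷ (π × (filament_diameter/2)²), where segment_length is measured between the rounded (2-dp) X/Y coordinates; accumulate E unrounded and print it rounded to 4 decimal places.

G0 X0.00 Y0.00 Z9.12
G1 X10.63 Y0.00 E0.4243
G1 X10.83 Y0.75 E0.4552
G1 X11.75 Y1.67 E0.5072
G1 X13.00 Y2.00 E0.5588
G1 X14.25 Y1.67 E0.6104
G1 X15.17 Y0.75 E0.6623
G1 X15.37 Y0.00 E0.6933
G1 X23.50 Y0.00 E1.0178
G1 X23.50 Y12.00 E1.4967
G1 X0.42 Y12.00 E2.4179
G1 X0.67 Y11.75 E2.4320
G1 X1.00 Y10.50 E2.4836
G1 X0.67 Y9.25 E2.5352
G1 X0.00 Y8.58 E2.5730
G1 X0.00 Y0.00 E2.9155

At z = 9.12 mm: the 23.5×12 cube contributes its full rectangle; the r=2.5 cylinder at (13, -0.5) gives a regular 12-gon of circumradius 2.5 (constant along its height); After the difference (first − rest): starting from the 23.5×12 cube, the r=2.5 cylinder at (13, -0.5) partially overlaps it — only the 6.94 mm² overlap (of its 18.75 mm²) is removed, clipping the outline — 1 connected region; the r=2.5 cylinder at (-1.5, 10.5) gives a regular 12-gon of circumradius 2.5 (constant along its height); Taking the first minus the rest: starting from the result so far, the r=2.5 cylinder at (-1.5, 10.5) partially overlaps it — only the 2.44 mm² overlap (of its 18.75 mm²) is removed, clipping the outline — 1 connected region. The outline is a single polygon with 15 vertices. Extrusion per mm of travel: 0.4 × 0.24 / (π × 0.875²) = 0.039912. Accumulating E over each segment gives final E = 2.9155.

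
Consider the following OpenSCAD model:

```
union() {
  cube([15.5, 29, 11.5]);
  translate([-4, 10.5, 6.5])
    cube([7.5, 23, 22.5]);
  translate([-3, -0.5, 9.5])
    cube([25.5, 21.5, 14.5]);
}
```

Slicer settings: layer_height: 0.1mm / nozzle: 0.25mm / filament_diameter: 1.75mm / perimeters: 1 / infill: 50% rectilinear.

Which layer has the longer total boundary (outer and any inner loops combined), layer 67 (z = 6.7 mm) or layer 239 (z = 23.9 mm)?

Layer 67 (z = 6.7): the 15.5×29 cube contributes its full rectangle (perimeter 89.00 mm); the 7.5×23 cube at (-4, 10.5) contributes its full rectangle (perimeter 61.00 mm); the cube at (-3, -0.5) does not reach this height (z outside [9.5, 24]); Taking the union: the regions partially overlap (shared area 64.75 mm²), so the edge portions inside another operand are dropped and the merged outline is re-measured after clipping — boundary = 106.00 mm. So its perimeter = 106.00 mm. Layer 239 (z = 23.9): the cube is not intersected at this z (z outside [0, 11.5]); the cube at (-4, 10.5) is present — its section is the full 7.5×23 rectangle (perimeter 61.00 mm); the 25.5×21.5 cube at (-3, -0.5) contributes its full rectangle (perimeter 94.00 mm); Merging all regions: the regions partially overlap (shared area 68.25 mm²), so the edge portions inside another operand are dropped and the merged outline is re-measured after clipping — boundary = 121.00 mm. So its perimeter = 121.00 mm. Layer 239 is larger (121.00 vs 106.00 mm).

layer 239 (z = 23.9 mm)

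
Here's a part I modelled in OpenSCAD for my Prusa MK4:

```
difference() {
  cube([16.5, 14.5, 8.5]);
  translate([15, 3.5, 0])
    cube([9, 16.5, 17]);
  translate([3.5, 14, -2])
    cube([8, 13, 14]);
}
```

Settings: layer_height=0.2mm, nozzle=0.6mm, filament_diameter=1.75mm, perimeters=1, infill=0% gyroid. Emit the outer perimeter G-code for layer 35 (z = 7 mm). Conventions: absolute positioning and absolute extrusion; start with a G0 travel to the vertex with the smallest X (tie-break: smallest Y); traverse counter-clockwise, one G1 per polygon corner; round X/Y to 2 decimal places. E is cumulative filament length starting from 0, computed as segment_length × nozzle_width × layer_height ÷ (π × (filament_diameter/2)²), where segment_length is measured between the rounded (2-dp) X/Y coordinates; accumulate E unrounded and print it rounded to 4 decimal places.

G0 X0.00 Y0.00 Z7.00
G1 X16.50 Y0.00 E0.8232
G1 X16.50 Y3.50 E0.9978
G1 X15.00 Y3.50 E1.0726
G1 X15.00 Y14.50 E1.6214
G1 X11.50 Y14.50 E1.7960
G1 X11.50 Y14.00 E1.8210
G1 X3.50 Y14.00 E2.2201
G1 X3.50 Y14.50 E2.2451
G1 X0.00 Y14.50 E2.4197
G1 X0.00 Y0.00 E3.1431

At z = 7 mm: the cube (footprint 16.5×14.5) is included at this height; the 9×16.5 cube at (15, 3.5) contributes its full rectangle; the cube at (3.5, 14) is present — its section is the full 8×13 rectangle; After the difference (first − rest): starting from the 16.5×14.5 cube, the 9×16.5 cube at (15, 3.5) partially overlaps it — only the 16.50 mm² overlap (of its 148.50 mm²) is removed, clipping the outline; the 8×13 cube at (3.5, 14) partially overlaps it — only the 4.00 mm² overlap (of its 104.00 mm²) is removed, clipping the outline — 1 connected region. The outline is a single polygon with 10 vertices. Extrusion per mm of travel: 0.6 × 0.2 / (π × 0.875²) = 0.049890. Accumulating E over each segment gives final E = 3.1431.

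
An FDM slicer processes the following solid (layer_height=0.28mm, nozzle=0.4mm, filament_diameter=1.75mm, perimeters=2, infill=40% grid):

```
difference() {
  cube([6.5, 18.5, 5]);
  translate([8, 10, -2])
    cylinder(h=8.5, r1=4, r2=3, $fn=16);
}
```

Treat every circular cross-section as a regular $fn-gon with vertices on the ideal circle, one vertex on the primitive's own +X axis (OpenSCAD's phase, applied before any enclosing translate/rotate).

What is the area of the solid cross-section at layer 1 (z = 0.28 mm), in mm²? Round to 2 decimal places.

At z = 0.28 mm: the cube is present — its section is the full 6.5×18.5 rectangle (area 120.25 mm²); the cone at (8, 10) contributes a regular 16-gon of circumradius 3.732 (interpolated between r1=4 and r2=3 at t=0.268) (area = (16/2)·3.732²·sin(360°/16) = 42.63 mm²); Taking the first minus the rest: starting from the 6.5×18.5 cube (120.25 mm²), the cone at (8, 10) partially overlaps it — only the 10.57 mm² overlap (of its 42.63 mm²) is removed, clipping the outline — area = 109.68 mm². Overall, the cross-section is a single solid region. Net area = 109.68 mm².

109.68 mm²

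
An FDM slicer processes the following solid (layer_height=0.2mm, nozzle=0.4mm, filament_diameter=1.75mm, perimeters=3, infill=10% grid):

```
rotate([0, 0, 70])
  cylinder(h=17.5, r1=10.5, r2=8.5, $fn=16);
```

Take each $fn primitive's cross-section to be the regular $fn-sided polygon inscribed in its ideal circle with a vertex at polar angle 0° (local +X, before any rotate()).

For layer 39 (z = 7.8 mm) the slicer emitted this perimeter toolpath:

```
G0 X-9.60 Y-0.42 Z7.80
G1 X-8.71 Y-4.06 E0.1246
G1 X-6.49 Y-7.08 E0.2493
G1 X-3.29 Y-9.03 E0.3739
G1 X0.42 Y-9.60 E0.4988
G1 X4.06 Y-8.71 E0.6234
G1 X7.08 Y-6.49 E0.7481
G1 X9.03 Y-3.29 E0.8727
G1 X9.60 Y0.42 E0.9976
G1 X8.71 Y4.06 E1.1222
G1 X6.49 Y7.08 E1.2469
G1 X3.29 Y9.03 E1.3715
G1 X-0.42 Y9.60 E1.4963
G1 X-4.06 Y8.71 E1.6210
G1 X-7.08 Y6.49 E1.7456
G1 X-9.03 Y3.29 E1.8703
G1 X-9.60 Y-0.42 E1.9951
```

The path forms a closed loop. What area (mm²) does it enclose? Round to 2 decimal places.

Apply the shoelace formula to the sequence of (X, Y) vertices; enclosed area = 282.65 mm².

282.65 mm²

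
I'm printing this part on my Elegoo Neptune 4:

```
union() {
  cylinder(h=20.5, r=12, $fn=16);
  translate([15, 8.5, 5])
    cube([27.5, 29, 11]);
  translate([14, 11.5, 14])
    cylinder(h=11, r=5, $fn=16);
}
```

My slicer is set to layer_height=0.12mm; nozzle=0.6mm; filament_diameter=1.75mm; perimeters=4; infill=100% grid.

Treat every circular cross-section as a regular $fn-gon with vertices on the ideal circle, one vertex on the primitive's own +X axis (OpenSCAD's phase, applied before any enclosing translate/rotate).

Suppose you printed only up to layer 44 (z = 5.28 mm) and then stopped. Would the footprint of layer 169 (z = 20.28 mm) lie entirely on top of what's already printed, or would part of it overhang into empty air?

Compare the two slices. At z = 5.28: the cylinder: section is a regular 16-gon, circumradius r=12 (area = (16/2)·12.000²·sin(360°/16) = 440.85 mm²); the cube at (15, 8.5) is present — its section is the full 27.5×29 rectangle (area 797.50 mm²); the cylinder at (14, 11.5) does not reach this height (z outside [14, 25]); Combining (union): the 2 present regions are separate (no shared area or edge), so areas and boundary lengths simply add and each stays a separate island — area = 1238.35 mm². At z = 20.28: the cylinder: section is a regular 16-gon, circumradius r=12 (area = (16/2)·12.000²·sin(360°/16) = 440.85 mm²); the cube at (15, 8.5) is absent (z outside [5, 16]); the r=5 cylinder at (14, 11.5) contributes a regular 16-gon of circumradius 5 (area = (16/2)·5.000²·sin(360°/16) = 76.54 mm²); Merging all regions: the 2 present regions are separate (no shared area or edge), so areas and boundary lengths simply add and each stays a separate island — area = 517.39 mm². Checking containment: at z = 20.28 the cross-section extends beyond the z = 5.28 cross-section by about 51.48 mm².

part overhangs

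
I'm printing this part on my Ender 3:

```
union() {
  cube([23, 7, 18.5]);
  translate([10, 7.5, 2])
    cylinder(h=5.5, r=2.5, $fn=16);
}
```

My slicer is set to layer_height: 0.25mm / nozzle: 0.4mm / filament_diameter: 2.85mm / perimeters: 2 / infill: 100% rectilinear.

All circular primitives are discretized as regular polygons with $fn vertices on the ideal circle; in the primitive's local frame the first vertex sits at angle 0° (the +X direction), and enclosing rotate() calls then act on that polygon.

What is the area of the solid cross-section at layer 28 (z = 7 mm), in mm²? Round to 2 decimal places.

At z = 7 mm: the cube is present — its section is the full 23×7 rectangle (area 161.00 mm²); the r=2.5 cylinder at (10, 7.5) gives a regular 16-gon of circumradius 2.5 (constant along its height) (area = (16/2)·2.500²·sin(360°/16) = 19.13 mm²); Taking the union: the regions partially overlap — summed areas 180.13 mm² minus the doubly-counted overlap 7.12 mm² gives 173.02 mm² — area = 173.02 mm². Overall, the cross-section is a single solid region. Net area = 173.02 mm².

173.02 mm²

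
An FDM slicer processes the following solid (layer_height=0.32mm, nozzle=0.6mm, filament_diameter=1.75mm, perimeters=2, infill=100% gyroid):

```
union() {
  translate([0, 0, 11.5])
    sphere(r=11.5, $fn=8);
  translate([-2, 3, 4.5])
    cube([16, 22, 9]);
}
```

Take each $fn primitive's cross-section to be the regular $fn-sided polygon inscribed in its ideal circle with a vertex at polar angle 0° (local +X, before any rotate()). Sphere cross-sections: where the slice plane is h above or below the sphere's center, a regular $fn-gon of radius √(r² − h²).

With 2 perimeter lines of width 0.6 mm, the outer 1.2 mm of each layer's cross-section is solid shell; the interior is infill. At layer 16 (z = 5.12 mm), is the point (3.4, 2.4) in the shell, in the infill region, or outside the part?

At z = 5.12 mm: the r=11.5 sphere contributes a regular 8-gon of circumradius √(11.5²−6.38²) = 9.568; the cube at (-2, 3) (footprint 16×22) is included at this height; Merging all regions: the regions partially overlap (shared area 50.20 mm²), so overlapping operands fuse into one piece — 1 connected region. Overall, the cross-section is a single solid region. The nearest boundary edge runs (14.00, 3.00)→(8.33, 3.00); distance from the point to it = 4.96 mm. The point is inside the cross-section and 4.96 mm from the nearest boundary — more than the 1.2 mm shell width (2 × 0.6), so it's in the infill interior.

infill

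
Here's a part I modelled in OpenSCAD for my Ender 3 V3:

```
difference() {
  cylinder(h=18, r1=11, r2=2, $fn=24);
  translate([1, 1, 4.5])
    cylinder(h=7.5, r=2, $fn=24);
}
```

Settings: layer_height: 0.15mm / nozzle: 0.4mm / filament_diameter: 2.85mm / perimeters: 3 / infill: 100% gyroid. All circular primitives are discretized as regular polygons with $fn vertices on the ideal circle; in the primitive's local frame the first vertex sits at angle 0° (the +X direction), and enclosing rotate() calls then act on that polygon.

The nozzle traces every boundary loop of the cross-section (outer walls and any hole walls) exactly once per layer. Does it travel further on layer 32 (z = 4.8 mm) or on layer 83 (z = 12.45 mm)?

layer 32 (z = 4.8 mm)

Layer 32 (z = 4.8): the cone (r1=11→r2=2) has section circumradius 8.600 here — a regular 24-gon (perimeter = 2·24·8.600·sin(180°/24) = 53.88 mm); the r=2 cylinder at (1, 1) gives a regular 24-gon of circumradius 2 (constant along its height) (perimeter = 2·24·2.000·sin(180°/24) = 12.53 mm); Subtracting the remaining from the first: starting from the cone, the r=2 cylinder at (1, 1) lies wholly inside it (removes its full 12.42 mm² and its 12.53 mm outline becomes a hole wall) — boundary (outer + 1 inner loop) = 66.41 mm. So its perimeter = 66.41 mm. Layer 83 (z = 12.45): the cone (r1=11→r2=2) has section circumradius 4.775 here — a regular 24-gon (perimeter = 2·24·4.775·sin(180°/24) = 29.92 mm); the cylinder at (1, 1) is absent (z outside [4.5, 12]); After the difference (first − rest): none of the subtracted shapes is present at this height, so the cone is unchanged — boundary = 29.92 mm. So its perimeter = 29.92 mm. Layer 32 is larger (66.41 vs 29.92 mm).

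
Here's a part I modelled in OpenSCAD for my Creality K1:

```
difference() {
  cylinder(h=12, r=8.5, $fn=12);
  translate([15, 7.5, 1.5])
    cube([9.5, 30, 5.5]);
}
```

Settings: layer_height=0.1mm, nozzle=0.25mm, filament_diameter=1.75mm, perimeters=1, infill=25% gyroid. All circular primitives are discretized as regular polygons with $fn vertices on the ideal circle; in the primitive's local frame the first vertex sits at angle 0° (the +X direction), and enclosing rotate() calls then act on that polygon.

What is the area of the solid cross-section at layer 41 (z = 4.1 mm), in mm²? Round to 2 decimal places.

At z = 4.1 mm: the cylinder: section is a regular 12-gon, circumradius r=8.5 (area = (12/2)·8.500²·sin(360°/12) = 216.75 mm²); the 9.5×30 cube at (15, 7.5) contributes its full rectangle (area 285.00 mm²); After the difference (first − rest): starting from the r=8.5 cylinder (216.75 mm²), the 9.5×30 cube at (15, 7.5) misses the remaining region (no effect) — area = 216.75 mm². Overall, the cross-section is a single solid region. Net area = 216.75 mm².

216.75 mm²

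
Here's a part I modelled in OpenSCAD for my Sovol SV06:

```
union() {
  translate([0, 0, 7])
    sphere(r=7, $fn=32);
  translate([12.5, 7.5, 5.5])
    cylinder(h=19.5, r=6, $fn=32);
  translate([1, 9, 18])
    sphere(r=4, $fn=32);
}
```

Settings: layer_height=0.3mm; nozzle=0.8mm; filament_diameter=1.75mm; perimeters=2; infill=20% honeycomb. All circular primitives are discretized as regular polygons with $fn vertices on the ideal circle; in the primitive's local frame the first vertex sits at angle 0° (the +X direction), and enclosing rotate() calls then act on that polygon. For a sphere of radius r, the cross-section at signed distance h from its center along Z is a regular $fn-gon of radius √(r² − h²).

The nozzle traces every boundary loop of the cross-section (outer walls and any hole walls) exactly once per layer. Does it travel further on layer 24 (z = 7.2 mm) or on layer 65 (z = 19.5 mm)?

layer 24 (z = 7.2 mm)

Layer 24 (z = 7.2): the sphere: section is a regular 32-gon, circumradius = √(r²−h²) = √(7²−0.2²) = 6.997 (perimeter = 2·32·6.997·sin(180°/32) = 43.89 mm); the cylinder at (12.5, 7.5): section is a regular 32-gon, circumradius r=6 (perimeter = 2·32·6.000·sin(180°/32) = 37.64 mm); the sphere at (1, 9) is absent (|z−center|=10.800 > r=4); Combining (union): the 2 present regions are separate (no shared area or edge), so areas and boundary lengths simply add and each stays a separate island — boundary = 81.53 mm. So its perimeter = 81.53 mm. Layer 65 (z = 19.5): the sphere is not intersected at this z (|z−center|=12.500 > r=7); the r=6 cylinder at (12.5, 7.5) contributes a regular 32-gon of circumradius 6 (perimeter = 2·32·6.000·sin(180°/32) = 37.64 mm); the r=4 sphere at (1, 9) slices to a regular 32-gon of circumradius 3.708 (√(r²−h²) with h=1.5 from center) (perimeter = 2·32·3.708·sin(180°/32) = 23.26 mm); Taking the union: the 2 present regions are separate (no shared area or edge), so areas and boundary lengths simply add and each stays a separate island — boundary = 60.90 mm. So its perimeter = 60.90 mm. Layer 24 is larger (81.53 vs 60.90 mm).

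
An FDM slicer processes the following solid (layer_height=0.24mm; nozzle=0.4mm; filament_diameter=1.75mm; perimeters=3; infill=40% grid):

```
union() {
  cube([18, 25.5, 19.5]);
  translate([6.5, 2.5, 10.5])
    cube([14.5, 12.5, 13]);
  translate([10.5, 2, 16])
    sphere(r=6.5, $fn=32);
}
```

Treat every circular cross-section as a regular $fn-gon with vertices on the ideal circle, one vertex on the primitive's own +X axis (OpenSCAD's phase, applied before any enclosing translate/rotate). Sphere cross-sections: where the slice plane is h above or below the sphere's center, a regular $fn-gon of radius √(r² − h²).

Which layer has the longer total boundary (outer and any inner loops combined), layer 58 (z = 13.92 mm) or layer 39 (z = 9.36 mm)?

Layer 58 (z = 13.92): the cube is present — its section is the full 18×25.5 rectangle (perimeter 87.00 mm); the cube at (6.5, 2.5) (footprint 14.5×12.5) is included at this height (perimeter 54.00 mm); the r=6.5 sphere at (10.5, 2) contributes a regular 32-gon of circumradius √(6.5²−2.08²) = 6.158 (perimeter = 2·32·6.158·sin(180°/32) = 38.63 mm); Merging all regions: the regions partially overlap (shared area 227.05 mm²), so the edge portions inside another operand are dropped and the merged outline is re-measured after clipping — boundary = 96.64 mm. So its perimeter = 96.64 mm. Layer 39 (z = 9.36): the 18×25.5 cube contributes its full rectangle (perimeter 87.00 mm); the cube at (6.5, 2.5) does not reach this height (z outside [10.5, 23.5]); the sphere at (10.5, 2) is absent (|z−center|=6.640 > r=6.5); Merging all regions: only the 18×25.5 cube is present, so the union is just that shape — boundary = 87.00 mm. So its perimeter = 87.00 mm. Layer 58 is larger (96.64 vs 87.00 mm).

layer 58 (z = 13.92 mm)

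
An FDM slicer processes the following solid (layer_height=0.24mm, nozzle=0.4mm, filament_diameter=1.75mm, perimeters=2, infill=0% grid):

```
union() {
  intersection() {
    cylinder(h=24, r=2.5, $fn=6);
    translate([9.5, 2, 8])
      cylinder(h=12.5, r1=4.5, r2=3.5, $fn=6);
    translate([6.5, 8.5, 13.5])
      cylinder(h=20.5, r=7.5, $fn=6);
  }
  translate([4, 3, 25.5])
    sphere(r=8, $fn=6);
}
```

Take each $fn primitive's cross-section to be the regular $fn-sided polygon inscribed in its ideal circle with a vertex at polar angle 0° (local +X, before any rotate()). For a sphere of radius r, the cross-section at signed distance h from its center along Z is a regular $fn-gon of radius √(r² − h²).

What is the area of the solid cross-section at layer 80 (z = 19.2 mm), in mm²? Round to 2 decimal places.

At z = 19.2 mm: the r=2.5 cylinder gives a regular 6-gon of circumradius 2.5 (constant along its height) (area = (6/2)·2.500²·sin(360°/6) = 16.24 mm²); the cone at (9.5, 2): at t=0.896 of its height the radius interpolates to r₁+(r₂−r₁)t = 3.604, giving a regular 6-gon of that circumradius (area = (6/2)·3.604²·sin(360°/6) = 33.75 mm²); the r=7.5 cylinder at (6.5, 8.5) contributes a regular 6-gon of circumradius 7.5 (area = (6/2)·7.500²·sin(360°/6) = 146.14 mm²); Taking the intersection: the cone at (9.5, 2) does not overlap the r=2.5 cylinder (empty); the r=7.5 cylinder at (6.5, 8.5) does not overlap the running intersection (empty) — nothing remains; the r=8 sphere at (4, 3) slices to a regular 6-gon of circumradius 4.931 (√(r²−h²) with h=6.3 from center) (area = (6/2)·4.931²·sin(360°/6) = 63.16 mm²); Combining (union): only the r=8 sphere at (4, 3) is present, so the union is just that shape — area = 63.16 mm². Overall, the cross-section is a single solid region. Net area = 63.16 mm².

63.16 mm²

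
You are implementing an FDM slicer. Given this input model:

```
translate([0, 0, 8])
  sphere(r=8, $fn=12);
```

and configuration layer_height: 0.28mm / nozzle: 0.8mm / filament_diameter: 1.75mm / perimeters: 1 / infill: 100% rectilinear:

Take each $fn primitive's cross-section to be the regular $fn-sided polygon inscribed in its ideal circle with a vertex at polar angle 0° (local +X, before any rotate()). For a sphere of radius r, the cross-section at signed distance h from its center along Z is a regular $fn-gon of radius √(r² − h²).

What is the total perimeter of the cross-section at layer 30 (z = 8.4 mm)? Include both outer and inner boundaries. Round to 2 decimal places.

At z = 8.4 mm: the sphere: section is a regular 12-gon, circumradius = √(r²−h²) = √(8²−0.4²) = 7.990 (perimeter = 2·12·7.990·sin(180°/12) = 49.63 mm). Overall, the cross-section is a single solid region. Total boundary length (outer) = 49.63 mm.

49.63 mm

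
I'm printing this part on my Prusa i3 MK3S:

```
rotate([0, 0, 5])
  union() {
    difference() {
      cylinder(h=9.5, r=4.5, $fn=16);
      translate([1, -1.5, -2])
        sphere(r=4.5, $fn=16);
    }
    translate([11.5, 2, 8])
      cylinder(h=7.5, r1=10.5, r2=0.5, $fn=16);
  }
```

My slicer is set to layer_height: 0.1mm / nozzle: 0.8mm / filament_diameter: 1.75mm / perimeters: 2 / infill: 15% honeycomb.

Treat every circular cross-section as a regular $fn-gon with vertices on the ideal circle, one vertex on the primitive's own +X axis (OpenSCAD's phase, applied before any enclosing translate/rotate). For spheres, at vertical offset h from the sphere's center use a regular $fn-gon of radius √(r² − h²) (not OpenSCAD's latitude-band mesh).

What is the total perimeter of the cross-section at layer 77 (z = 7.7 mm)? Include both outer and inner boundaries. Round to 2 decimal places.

28.09 mm

At z = 7.7 mm: the r=4.5 cylinder contributes a regular 16-gon of circumradius 4.5 (perimeter = 2·16·4.500·sin(180°/16) = 28.09 mm); the sphere at (1, -1.5) is absent (|z−center|=9.700 > r=4.5); Subtracting the remaining from the first: none of the subtracted shapes is present at this height, so the r=4.5 cylinder is unchanged — boundary = 28.09 mm; the cone at (11.5, 2) does not reach this height (z outside [8, 15.5]); Combining (union): only that combined region is present, so the union is just that shape — boundary = 28.09 mm; (whole slice rotated 5° about Z — lengths, areas and connectivity unchanged). Overall, the cross-section is a single solid region. Total boundary length (outer) = 28.09 mm.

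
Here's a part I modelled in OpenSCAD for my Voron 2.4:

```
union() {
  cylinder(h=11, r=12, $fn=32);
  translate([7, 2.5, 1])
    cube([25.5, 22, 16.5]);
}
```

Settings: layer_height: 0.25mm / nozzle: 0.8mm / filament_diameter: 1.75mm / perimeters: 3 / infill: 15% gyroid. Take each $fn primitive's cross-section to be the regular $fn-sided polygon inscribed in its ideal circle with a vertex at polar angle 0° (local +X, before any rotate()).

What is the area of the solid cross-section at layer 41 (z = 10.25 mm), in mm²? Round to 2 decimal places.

At z = 10.25 mm: the r=12 cylinder contributes a regular 32-gon of circumradius 12 (area = (32/2)·12.000²·sin(360°/32) = 449.49 mm²); the cube at (7, 2.5) is present — its section is the full 25.5×22 rectangle (area 561.00 mm²); Combining (union): the regions partially overlap — summed areas 1010.49 mm² minus the doubly-counted overlap 21.50 mm² gives 988.98 mm² — area = 988.98 mm². Overall, the cross-section is a single solid region. Net area = 988.98 mm².

988.98 mm²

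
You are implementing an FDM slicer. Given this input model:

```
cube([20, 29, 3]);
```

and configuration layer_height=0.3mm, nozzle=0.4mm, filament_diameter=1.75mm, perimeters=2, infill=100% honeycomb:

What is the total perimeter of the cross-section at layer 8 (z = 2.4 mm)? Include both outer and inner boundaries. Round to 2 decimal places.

98.00 mm

At z = 2.4 mm: the cube (footprint 20×29) is included at this height (perimeter 98.00 mm). Overall, the cross-section is a single solid region. Total boundary length (outer) = 98.00 mm.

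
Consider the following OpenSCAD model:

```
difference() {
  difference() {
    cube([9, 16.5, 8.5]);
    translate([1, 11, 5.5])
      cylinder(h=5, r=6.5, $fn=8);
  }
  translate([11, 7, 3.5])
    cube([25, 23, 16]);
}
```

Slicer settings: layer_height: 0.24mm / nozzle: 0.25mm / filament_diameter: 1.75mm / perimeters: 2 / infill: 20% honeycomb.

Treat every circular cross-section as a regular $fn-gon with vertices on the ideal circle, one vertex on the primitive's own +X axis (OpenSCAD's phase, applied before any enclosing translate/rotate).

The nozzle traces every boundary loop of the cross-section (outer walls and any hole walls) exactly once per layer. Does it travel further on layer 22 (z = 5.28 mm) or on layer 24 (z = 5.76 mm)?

layer 24 (z = 5.76 mm)

Layer 22 (z = 5.28): the 9×16.5 cube contributes its full rectangle (perimeter 51.00 mm); the cylinder at (1, 11) does not reach this height (z outside [5.5, 10.5]); After the difference (first − rest): none of the subtracted shapes is present at this height, so the 9×16.5 cube is unchanged — boundary = 51.00 mm; the 25×23 cube at (11, 7) contributes its full rectangle (perimeter 96.00 mm); After the difference (first − rest): starting from that combined region, the 25×23 cube at (11, 7) misses the remaining region (no effect) — boundary = 51.00 mm. So its perimeter = 51.00 mm. Layer 24 (z = 5.76): the cube (footprint 9×16.5) is included at this height (perimeter 51.00 mm); the cylinder at (1, 11): section is a regular 8-gon, circumradius r=6.5 (perimeter = 2·8·6.500·sin(180°/8) = 39.80 mm); Taking the first minus the rest: starting from the 9×16.5 cube, the r=6.5 cylinder at (1, 11) partially overlaps it — only the 70.34 mm² overlap (of its 119.50 mm²) is removed, clipping the outline — boundary = 54.37 mm; the 25×23 cube at (11, 7) contributes its full rectangle (perimeter 96.00 mm); Subtracting the remaining from the first: starting from that combined region, the 25×23 cube at (11, 7) misses the remaining region (no effect) — boundary = 54.37 mm. So its perimeter = 54.37 mm. Layer 24 is larger (54.37 vs 51.00 mm).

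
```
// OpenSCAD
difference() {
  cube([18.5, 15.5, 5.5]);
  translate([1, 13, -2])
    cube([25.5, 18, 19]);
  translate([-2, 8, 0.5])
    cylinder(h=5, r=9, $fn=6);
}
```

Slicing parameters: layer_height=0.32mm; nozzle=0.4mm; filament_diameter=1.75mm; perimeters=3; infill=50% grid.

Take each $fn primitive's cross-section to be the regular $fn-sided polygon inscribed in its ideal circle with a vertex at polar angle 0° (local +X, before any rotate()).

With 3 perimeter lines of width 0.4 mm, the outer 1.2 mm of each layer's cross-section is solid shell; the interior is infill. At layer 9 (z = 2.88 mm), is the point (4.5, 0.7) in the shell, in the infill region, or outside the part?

At z = 2.88 mm: the cube (footprint 18.5×15.5) is included at this height; the cube at (1, 13) is present — its section is the full 25.5×18 rectangle; the r=9 cylinder at (-2, 8) gives a regular 6-gon of circumradius 9 (constant along its height); Subtracting the remaining from the first: starting from the 18.5×15.5 cube, the 25.5×18 cube at (1, 13) partially overlaps it — only the 43.75 mm² overlap (of its 459.00 mm²) is removed, clipping the outline; the r=9 cylinder at (-2, 8) partially overlaps it — only the 67.31 mm² overlap (of its 210.44 mm²) is removed, clipping the outline — 1 connected region. Overall, the cross-section is a single solid region. The nearest boundary edge runs (18.50, 0.00)→(0.00, 0.00); distance from the point to it = 0.70 mm. The point is inside the cross-section, 0.70 mm from the nearest boundary — within the 1.2 mm shell band (3 × 0.4).

shell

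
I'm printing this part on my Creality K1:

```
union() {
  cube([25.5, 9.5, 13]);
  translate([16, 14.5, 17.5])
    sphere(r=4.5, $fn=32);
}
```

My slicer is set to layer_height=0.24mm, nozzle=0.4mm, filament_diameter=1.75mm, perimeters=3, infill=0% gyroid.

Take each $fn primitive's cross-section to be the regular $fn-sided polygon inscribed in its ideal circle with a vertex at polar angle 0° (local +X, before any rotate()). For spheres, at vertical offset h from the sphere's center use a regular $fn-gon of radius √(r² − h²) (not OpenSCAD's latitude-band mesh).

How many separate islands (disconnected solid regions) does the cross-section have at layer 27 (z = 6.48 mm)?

1

At z = 6.48 mm: the cube is present — its section is the full 25.5×9.5 rectangle; the sphere at (16, 14.5) is not intersected at this z (|z−center|=11.020 > r=4.5); Merging all regions: only the 25.5×9.5 cube is present, so the union is just that shape — 1 connected region. Overall, the cross-section is a single solid region. Island count = 1.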